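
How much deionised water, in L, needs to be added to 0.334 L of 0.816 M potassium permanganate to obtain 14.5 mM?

14.5 mM = 0.0145 M.
V₂ = C₁V₁/C₂ = 0.816 × 0.334 / 0.0145 = 18.8 L.
Diluent to add = V₂ − V₁ = 18.8 − 0.334 = 18.5 L.

18.5 L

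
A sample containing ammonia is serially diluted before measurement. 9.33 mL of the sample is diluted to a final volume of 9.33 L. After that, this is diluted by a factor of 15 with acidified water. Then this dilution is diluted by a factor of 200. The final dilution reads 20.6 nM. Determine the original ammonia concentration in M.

Overall dilution factor = 1000 × 15 × 200 = 3.00 × 10⁶.
Original = 20.6 nM × 3.00 × 10⁶ = 6.18 × 10⁷ nM = 0.0618 M.

0.0618 M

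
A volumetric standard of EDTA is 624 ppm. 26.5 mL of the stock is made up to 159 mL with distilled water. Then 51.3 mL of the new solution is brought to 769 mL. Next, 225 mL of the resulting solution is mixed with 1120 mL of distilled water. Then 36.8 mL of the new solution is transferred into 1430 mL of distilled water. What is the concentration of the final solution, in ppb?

Overall dilution factor = 6 × 14.99 × 5.978 × 39.86 = 2.14 × 10⁴.
624 ppm / 2.14 × 10⁴ = 0.0291 ppm = 29.1 ppb.

29.1 ppb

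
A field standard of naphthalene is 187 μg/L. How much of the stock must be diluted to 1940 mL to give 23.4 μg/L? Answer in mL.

243 mL

V₁ = C₂V₂/C₁ = 23.4 × 1940 / 187 = 243 mL.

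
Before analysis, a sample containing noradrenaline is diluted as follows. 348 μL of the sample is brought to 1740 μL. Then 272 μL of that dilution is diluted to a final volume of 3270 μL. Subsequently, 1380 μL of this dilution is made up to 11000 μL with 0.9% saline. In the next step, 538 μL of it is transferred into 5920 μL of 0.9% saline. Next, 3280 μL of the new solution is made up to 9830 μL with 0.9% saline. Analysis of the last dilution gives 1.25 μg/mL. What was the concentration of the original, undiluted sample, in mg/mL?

21.5 mg/mL

Overall dilution factor = 5 × 12.02 × 7.971 × 12.00 × 2.997 = 1.72 × 10⁴.
Original = 1.25 μg/mL × 1.72 × 10⁴ = 2.15 × 10⁴ μg/mL = 21.5 mg/mL.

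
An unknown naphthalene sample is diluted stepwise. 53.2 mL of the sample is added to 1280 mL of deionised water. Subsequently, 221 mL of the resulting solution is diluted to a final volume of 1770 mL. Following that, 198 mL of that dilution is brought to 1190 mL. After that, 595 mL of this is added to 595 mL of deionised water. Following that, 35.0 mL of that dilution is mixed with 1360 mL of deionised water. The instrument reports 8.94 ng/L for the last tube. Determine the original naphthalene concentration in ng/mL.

Overall dilution factor = 25.06 × 8.009 × 6.010 × 2 × 39.86 = 9.62 × 10⁴.
Original = 8.94 ng/L × 9.62 × 10⁴ = 8.60 × 10⁵ ng/L = 860 ng/mL.

860 ng/mL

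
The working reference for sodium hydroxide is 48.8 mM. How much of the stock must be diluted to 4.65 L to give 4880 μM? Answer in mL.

4880 μM = 4.88 mM.
V₁ = C₂V₂/C₁ = 4.88 × 4.65 / 48.8 = 0.465 L = 465 mL.

465 mL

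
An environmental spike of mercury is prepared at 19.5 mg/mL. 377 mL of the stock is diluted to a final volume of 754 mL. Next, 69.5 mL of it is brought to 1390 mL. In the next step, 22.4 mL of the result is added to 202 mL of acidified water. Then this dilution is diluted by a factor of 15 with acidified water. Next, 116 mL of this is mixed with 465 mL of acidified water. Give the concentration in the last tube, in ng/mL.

648 ng/mL

Overall dilution factor = 2 × 20 × 10.02 × 15 × 5.009 = 3.01 × 10⁴.
19.5 mg/mL / 3.01 × 10⁴ = 6.48 × 10⁻⁴ mg/mL = 648 ng/mL.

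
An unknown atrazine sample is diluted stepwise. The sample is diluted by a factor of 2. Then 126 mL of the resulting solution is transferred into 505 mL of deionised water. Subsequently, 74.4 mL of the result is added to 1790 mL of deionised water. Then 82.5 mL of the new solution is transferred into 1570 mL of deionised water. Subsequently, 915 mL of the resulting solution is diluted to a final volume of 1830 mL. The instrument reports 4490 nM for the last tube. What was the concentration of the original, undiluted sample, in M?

Overall dilution factor = 2 × 5.008 × 25.06 × 20.03 × 2 = 1.01 × 10⁴.
Original = 4490 nM × 1.01 × 10⁴ = 4.51 × 10⁷ nM = 0.0451 M.

0.0451 M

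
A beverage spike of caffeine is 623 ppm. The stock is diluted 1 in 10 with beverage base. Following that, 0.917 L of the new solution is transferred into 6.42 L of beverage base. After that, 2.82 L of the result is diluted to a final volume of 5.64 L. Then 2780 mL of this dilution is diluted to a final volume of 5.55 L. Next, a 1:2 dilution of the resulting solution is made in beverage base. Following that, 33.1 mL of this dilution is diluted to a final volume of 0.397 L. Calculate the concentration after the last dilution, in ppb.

81.3 ppb

Overall dilution factor = 10 × 8.001 × 2 × 1.996 × 2 × 11.99 = 7663.
623 ppm / 7663 = 0.0813 ppm = 81.3 ppb.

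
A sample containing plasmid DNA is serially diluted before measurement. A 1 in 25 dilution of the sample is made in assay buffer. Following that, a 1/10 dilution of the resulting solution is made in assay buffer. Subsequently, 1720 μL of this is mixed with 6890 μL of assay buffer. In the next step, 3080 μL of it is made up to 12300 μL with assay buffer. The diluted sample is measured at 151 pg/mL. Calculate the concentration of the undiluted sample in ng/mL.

Overall dilution factor = 25 × 10 × 5.006 × 3.994 = 4998.
Original = 151 pg/mL × 4998 = 7.55 × 10⁵ pg/mL = 755 ng/mL.

755 ng/mL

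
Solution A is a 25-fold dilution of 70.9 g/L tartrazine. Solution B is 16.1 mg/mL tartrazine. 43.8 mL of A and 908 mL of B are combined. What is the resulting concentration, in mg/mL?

C_A = 70.9 g/L / 25 = 2.84 g/L.
C_B = 16.1 mg/mL = 16.1 g/L.
C_mix = (C_A·V_A + C_B·V_B)/(V_A + V_B) = (2.84×43.8 + 16.1×908) / 951.8 = 15.5 g/L = 15.5 mg/mL.

15.5 mg/mL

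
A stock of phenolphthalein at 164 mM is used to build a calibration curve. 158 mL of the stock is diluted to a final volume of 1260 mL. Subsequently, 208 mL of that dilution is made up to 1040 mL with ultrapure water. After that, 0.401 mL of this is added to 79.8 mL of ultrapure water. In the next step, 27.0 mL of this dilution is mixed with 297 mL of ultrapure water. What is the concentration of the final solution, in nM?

1710 nM

Overall dilution factor = 7.975 × 5 × 200.0 × 12 = 9.57 × 10⁴.
164 mM / 9.57 × 10⁴ = 1.71 × 10⁻³ mM = 1710 nM.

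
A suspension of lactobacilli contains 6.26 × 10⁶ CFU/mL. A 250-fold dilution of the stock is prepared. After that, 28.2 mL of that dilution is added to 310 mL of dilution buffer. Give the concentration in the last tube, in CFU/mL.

2090 CFU/mL

Overall dilution factor = 250 × 11.99 = 2998.
6.26 × 10⁶ CFU/mL / 2998 = 2090 CFU/mL.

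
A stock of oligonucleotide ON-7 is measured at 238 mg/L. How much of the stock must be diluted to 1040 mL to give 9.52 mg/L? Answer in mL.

V₁ = C₂V₂/C₁ = 9.52 × 1040 / 238 = 41.6 mL.

41.6 mL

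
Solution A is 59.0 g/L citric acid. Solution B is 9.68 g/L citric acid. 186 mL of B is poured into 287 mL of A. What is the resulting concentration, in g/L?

39.6 g/L

C_mix = (C_A·V_A + C_B·V_B)/(V_A + V_B) = (59.0×287 + 9.68×186) / 473.0 = 39.6 g/L.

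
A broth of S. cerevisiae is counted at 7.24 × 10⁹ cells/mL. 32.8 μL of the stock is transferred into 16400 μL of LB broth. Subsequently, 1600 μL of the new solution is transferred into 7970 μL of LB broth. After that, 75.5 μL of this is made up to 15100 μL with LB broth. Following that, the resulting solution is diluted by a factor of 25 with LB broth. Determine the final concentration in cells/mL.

Overall dilution factor = 501 × 5.981 × 200 × 25 = 1.50 × 10⁷.
7.24 × 10⁹ cells/mL / 1.50 × 10⁷ = 483 cells/mL.

483 cells/mL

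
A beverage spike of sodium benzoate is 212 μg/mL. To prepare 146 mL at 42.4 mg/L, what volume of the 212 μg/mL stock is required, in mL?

42.4 mg/L = 42.4 μg/mL.
V₁ = C₂V₂/C₁ = 42.4 × 146 / 212 = 29.2 mL.

29.2 mL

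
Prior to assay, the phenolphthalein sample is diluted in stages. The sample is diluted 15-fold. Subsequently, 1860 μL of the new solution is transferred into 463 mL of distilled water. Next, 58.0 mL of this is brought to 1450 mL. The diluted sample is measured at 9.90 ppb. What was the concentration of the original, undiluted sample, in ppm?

Overall dilution factor = 15 × 249.9 × 25 = 9.37 × 10⁴.
Original = 9.90 ppb × 9.37 × 10⁴ = 9.28 × 10⁵ ppb = 928 ppm.

928 ppm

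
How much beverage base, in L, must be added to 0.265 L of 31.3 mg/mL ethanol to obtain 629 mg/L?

12.9 L

629 mg/L = 0.629 mg/mL.
V₂ = C₁V₁/C₂ = 31.3 × 0.265 / 0.629 = 13.2 L.
Diluent to add = V₂ − V₁ = 13.2 − 0.265 = 12.9 L.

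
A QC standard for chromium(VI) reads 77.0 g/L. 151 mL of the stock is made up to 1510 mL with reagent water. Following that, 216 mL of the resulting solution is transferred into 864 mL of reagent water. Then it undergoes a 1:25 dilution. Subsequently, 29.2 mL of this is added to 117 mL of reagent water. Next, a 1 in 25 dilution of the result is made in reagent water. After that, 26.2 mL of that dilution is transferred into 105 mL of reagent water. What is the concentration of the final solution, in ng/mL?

98.3 ng/mL

Overall dilution factor = 10 × 5 × 25 × 5.007 × 25 × 5.008 = 7.84 × 10⁵.
77.0 g/L / 7.84 × 10⁵ = 9.83 × 10⁻⁵ g/L = 98.3 ng/mL.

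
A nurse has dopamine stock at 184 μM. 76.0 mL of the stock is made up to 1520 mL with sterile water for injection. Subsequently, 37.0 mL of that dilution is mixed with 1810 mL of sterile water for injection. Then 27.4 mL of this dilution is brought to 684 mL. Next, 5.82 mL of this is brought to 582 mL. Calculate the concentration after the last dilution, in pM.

Overall dilution factor = 20 × 49.92 × 24.96 × 100 = 2.49 × 10⁶.
184 μM / 2.49 × 10⁶ = 7.38 × 10⁻⁵ μM = 73.8 pM.

73.8 pM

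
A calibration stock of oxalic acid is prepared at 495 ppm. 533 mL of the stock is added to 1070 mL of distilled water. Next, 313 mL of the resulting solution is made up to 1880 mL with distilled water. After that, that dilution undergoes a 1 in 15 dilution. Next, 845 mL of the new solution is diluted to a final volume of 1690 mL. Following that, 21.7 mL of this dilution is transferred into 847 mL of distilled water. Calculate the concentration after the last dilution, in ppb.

Overall dilution factor = 3.008 × 6.006 × 15 × 2 × 40.03 = 2.17 × 10⁴.
495 ppm / 2.17 × 10⁴ = 0.0228 ppm = 22.8 ppb.

22.8 ppb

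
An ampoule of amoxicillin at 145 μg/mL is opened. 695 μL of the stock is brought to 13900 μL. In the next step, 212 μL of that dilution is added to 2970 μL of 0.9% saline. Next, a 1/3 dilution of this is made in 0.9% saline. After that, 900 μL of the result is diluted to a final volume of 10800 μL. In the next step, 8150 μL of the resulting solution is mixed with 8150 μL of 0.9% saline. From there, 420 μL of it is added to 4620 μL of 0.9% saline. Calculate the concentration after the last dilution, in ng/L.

Overall dilution factor = 20 × 15.01 × 3 × 12 × 2 × 12 = 2.59 × 10⁵.
145 μg/mL / 2.59 × 10⁵ = 5.59 × 10⁻⁴ μg/mL = 559 ng/L.

559 ng/L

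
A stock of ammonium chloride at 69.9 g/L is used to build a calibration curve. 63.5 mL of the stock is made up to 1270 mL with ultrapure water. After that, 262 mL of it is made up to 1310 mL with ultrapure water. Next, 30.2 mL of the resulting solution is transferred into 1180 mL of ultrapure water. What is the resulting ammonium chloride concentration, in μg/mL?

Overall dilution factor = 20 × 5 × 40.07 = 4007.
69.9 g/L / 4007 = 0.0174 g/L = 17.4 μg/mL.

17.4 μg/mL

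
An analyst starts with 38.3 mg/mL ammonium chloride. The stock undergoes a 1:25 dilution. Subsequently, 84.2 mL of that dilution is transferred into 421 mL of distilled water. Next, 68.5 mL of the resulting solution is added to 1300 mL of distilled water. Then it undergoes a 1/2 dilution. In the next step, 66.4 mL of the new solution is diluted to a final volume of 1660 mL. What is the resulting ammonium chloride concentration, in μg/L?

256 μg/L

Overall dilution factor = 25 × 6 × 19.98 × 2 × 25 = 1.50 × 10⁵.
38.3 mg/mL / 1.50 × 10⁵ = 2.56 × 10⁻⁴ mg/mL = 256 μg/L.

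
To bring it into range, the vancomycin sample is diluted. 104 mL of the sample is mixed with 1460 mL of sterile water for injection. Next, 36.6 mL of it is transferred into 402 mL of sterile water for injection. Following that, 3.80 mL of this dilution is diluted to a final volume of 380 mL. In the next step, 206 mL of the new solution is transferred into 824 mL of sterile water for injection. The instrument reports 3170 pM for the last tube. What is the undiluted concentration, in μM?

Overall dilution factor = 15.04 × 11.98 × 100 × 5 = 9.01 × 10⁴.
Original = 3170 pM × 9.01 × 10⁴ = 2.86 × 10⁸ pM = 286 μM.

286 μM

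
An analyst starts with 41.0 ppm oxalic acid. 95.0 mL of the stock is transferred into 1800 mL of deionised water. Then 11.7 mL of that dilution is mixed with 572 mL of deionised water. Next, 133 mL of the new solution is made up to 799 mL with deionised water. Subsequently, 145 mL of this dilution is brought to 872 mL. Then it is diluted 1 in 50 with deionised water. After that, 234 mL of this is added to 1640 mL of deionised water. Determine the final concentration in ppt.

Overall dilution factor = 19.95 × 49.89 × 6.008 × 6.014 × 50 × 8.009 = 1.44 × 10⁷.
41.0 ppm / 1.44 × 10⁷ = 2.85 × 10⁻⁶ ppm = 2.85 ppt.

2.85 ppt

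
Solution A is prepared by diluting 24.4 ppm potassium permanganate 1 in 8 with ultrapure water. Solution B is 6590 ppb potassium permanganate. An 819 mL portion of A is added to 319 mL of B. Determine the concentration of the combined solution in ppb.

C_A = 24.4 ppm / 8 = 3.05 ppm.
C_B = 6590 ppb = 6.59 ppm.
C_mix = (C_A·V_A + C_B·V_B)/(V_A + V_B) = (3.05×819 + 6.59×319) / 1138 = 4.04 ppm = 4040 ppb.

4040 ppb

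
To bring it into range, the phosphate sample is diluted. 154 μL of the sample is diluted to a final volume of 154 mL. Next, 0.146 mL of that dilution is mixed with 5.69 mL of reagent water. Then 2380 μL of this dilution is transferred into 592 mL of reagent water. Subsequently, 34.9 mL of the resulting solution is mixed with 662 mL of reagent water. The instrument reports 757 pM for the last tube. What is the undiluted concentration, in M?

Overall dilution factor = 1000 × 39.97 × 249.7 × 19.97 = 1.99 × 10⁸.
Original = 757 pM × 1.99 × 10⁸ = 1.51 × 10¹¹ pM = 0.151 M.

0.151 M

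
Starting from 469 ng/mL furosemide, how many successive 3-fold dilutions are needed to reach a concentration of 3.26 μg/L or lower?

Need 3ⁿ ≥ 144, so n ≥ log(144)/log(3) = 4.52.
Minimum whole steps: n = 5.

5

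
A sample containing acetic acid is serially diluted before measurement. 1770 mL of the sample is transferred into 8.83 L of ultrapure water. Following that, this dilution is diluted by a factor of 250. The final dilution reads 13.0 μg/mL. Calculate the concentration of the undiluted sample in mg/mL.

Overall dilution factor = 5.989 × 250 = 1497.
Original = 13.0 μg/mL × 1497 = 1.95 × 10⁴ μg/mL = 19.5 mg/mL.

19.5 mg/mL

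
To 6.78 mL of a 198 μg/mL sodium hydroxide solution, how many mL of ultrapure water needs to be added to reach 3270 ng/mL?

404 mL

3270 ng/mL = 3.27 μg/mL.
V₂ = C₁V₁/C₂ = 198 × 6.78 / 3.27 = 411 mL.
Diluent to add = V₂ − V₁ = 411 − 6.78 = 404 mL.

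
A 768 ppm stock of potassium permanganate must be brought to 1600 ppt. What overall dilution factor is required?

4.80 × 10⁵

Factor = C₀/C_target = 768 ppm / 1600 ppt = 4.80 × 10⁵.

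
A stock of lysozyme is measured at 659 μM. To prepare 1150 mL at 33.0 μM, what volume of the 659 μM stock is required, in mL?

57.6 mL

V₁ = C₂V₂/C₁ = 33.0 × 1150 / 659 = 57.6 mL.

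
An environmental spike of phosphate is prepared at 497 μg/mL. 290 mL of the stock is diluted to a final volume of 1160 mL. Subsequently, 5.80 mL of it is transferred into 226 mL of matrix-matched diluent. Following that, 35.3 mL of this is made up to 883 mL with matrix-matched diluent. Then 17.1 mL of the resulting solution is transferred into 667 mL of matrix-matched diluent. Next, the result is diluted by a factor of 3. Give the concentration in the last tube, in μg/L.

Overall dilution factor = 4 × 39.97 × 25.01 × 40.01 × 3 = 4.80 × 10⁵.
497 μg/mL / 4.80 × 10⁵ = 1.04 × 10⁻³ μg/mL = 1.04 μg/L.

1.04 μg/L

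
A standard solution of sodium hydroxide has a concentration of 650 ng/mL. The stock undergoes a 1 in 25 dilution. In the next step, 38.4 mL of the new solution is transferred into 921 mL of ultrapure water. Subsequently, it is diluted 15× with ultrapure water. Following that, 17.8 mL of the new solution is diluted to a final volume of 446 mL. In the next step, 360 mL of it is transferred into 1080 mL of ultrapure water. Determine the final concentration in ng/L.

Overall dilution factor = 25 × 24.98 × 15 × 25.06 × 4 = 9.39 × 10⁵.
650 ng/mL / 9.39 × 10⁵ = 6.92 × 10⁻⁴ ng/mL = 0.692 ng/L.

0.692 ng/L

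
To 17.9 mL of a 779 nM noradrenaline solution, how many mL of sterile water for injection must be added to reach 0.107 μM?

112 mL

0.107 μM = 107 nM.
V₂ = C₁V₁/C₂ = 779 × 17.9 / 107 = 130 mL.
Diluent to add = V₂ − V₁ = 130 − 17.9 = 112 mL.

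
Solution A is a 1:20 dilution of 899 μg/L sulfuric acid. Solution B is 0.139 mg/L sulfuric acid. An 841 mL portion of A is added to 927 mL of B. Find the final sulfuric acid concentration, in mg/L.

C_A = 899 μg/L / 20 = 44.9 μg/L.
C_B = 0.139 mg/L = 139 μg/L.
C_mix = (C_A·V_A + C_B·V_B)/(V_A + V_B) = (44.9×841 + 139×927) / 1768 = 94.3 μg/L = 0.0943 mg/L.

0.0943 mg/L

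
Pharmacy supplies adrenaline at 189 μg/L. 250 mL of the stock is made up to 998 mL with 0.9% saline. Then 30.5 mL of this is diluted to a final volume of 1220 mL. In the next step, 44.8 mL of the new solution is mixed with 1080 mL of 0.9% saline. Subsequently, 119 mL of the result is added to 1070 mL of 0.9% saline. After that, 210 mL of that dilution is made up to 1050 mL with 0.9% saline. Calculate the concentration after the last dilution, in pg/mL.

0.944 pg/mL

Overall dilution factor = 3.992 × 40 × 25.11 × 9.992 × 5 = 2.00 × 10⁵.
189 μg/L / 2.00 × 10⁵ = 9.44 × 10⁻⁴ μg/L = 0.944 pg/mL.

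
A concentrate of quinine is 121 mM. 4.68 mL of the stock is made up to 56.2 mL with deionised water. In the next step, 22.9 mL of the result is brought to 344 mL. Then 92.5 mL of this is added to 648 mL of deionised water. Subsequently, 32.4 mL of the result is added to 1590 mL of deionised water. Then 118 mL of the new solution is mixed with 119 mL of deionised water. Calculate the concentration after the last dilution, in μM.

0.833 μM

Overall dilution factor = 12.01 × 15.02 × 8.005 × 50.07 × 2.008 = 1.45 × 10⁵.
121 mM / 1.45 × 10⁵ = 8.33 × 10⁻⁴ mM = 0.833 μM.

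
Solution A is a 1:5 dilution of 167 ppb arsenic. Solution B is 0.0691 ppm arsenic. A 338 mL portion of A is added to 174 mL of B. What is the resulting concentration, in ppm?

0.0455 ppm

C_A = 167 ppb / 5 = 33.4 ppb.
C_B = 0.0691 ppm = 69.1 ppb.
C_mix = (C_A·V_A + C_B·V_B)/(V_A + V_B) = (33.4×338 + 69.1×174) / 512.0 = 45.5 ppb = 0.0455 ppm.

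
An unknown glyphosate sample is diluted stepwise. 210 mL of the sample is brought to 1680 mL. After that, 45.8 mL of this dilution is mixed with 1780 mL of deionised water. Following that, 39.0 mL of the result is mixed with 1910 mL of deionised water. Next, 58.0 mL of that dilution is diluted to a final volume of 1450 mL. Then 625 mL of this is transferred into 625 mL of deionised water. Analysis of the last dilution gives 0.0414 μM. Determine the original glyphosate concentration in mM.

33.0 mM

Overall dilution factor = 8 × 39.86 × 49.97 × 25 × 2 = 7.97 × 10⁵.
Original = 0.0414 μM × 7.97 × 10⁵ = 3.30 × 10⁴ μM = 33.0 mM.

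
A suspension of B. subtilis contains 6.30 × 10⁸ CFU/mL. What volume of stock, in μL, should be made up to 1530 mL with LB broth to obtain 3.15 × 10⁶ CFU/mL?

7650 μL

V₁ = C₂V₂/C₁ = 3.15 × 10⁶ × 1530 / 6.30 × 10⁸ = 7.65 mL = 7650 μL.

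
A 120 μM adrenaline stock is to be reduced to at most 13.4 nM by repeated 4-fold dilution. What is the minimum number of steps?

Need 4ⁿ ≥ 8955, so n ≥ log(8955)/log(4) = 6.56.
Minimum whole steps: n = 7.

7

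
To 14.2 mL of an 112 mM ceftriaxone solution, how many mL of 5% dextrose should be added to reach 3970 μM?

3970 μM = 3.97 mM.
V₂ = C₁V₁/C₂ = 112 × 14.2 / 3.97 = 401 mL.
Diluent to add = V₂ − V₁ = 401 − 14.2 = 386 mL.

386 mL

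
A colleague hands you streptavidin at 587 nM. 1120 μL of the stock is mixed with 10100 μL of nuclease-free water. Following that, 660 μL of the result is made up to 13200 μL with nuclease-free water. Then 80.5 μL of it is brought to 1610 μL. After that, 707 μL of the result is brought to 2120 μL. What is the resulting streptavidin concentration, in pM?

Overall dilution factor = 10.02 × 20 × 20 × 2.999 = 1.20 × 10⁴.
587 nM / 1.20 × 10⁴ = 0.0489 nM = 48.9 pM.

48.9 pM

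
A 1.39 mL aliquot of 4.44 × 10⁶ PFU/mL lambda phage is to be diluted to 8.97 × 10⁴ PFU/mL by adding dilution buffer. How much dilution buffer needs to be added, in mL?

V₂ = C₁V₁/C₂ = 4.44 × 10⁶ × 1.39 / 8.97 × 10⁴ = 68.8 mL.
Diluent to add = V₂ − V₁ = 68.8 − 1.39 = 67.4 mL.

67.4 mL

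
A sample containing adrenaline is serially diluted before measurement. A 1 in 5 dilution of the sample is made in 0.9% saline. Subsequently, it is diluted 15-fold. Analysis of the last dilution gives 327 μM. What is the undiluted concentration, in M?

0.0245 M

Overall dilution factor = 5 × 15 = 75.0.
Original = 327 μM × 75.0 = 2.45 × 10⁴ μM = 0.0245 M.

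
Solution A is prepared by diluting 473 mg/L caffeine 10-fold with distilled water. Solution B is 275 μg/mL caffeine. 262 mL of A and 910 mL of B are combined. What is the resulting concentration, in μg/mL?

C_A = 473 mg/L / 10 = 47.3 mg/L.
C_B = 275 μg/mL = 275 mg/L.
C_mix = (C_A·V_A + C_B·V_B)/(V_A + V_B) = (47.3×262 + 275×910) / 1172 = 224 mg/L = 224 μg/mL.

224 μg/mL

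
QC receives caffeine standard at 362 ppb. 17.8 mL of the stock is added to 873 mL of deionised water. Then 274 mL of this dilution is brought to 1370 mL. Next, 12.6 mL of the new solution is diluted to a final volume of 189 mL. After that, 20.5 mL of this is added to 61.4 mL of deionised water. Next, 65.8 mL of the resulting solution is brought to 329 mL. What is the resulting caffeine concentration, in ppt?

4.83 ppt

Overall dilution factor = 50.04 × 5 × 15 × 3.995 × 5 = 7.50 × 10⁴.
362 ppb / 7.50 × 10⁴ = 4.83 × 10⁻³ ppb = 4.83 ppt.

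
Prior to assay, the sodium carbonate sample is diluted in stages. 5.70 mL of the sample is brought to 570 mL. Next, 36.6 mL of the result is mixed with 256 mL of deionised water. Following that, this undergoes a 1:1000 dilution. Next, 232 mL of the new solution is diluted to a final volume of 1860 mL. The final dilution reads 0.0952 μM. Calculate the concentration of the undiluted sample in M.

0.610 M

Overall dilution factor = 100 × 7.995 × 1000 × 8.017 = 6.41 × 10⁶.
Original = 0.0952 μM × 6.41 × 10⁶ = 6.10 × 10⁵ μM = 0.610 M.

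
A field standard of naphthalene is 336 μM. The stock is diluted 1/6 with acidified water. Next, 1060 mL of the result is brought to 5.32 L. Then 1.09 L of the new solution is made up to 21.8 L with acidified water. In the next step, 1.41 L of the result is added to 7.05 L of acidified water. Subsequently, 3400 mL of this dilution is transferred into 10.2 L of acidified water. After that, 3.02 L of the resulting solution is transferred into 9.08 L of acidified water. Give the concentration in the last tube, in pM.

5800 pM

Overall dilution factor = 6 × 5.019 × 20 × 6 × 4 × 4.007 = 5.79 × 10⁴.
336 μM / 5.79 × 10⁴ = 5.80 × 10⁻³ μM = 5800 pM.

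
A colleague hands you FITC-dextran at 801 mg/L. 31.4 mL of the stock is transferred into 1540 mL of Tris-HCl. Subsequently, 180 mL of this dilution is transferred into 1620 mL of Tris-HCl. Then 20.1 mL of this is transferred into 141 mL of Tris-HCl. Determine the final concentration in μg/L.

Overall dilution factor = 50.04 × 10 × 8.015 = 4011.
801 mg/L / 4011 = 0.200 mg/L = 200 μg/L.

200 μg/L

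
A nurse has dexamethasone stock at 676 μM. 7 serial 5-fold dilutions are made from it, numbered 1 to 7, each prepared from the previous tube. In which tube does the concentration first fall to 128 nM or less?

Tube n has concentration 676 μM / 5ⁿ.
Need 5ⁿ ≥ 676 μM / 128 nM = 5281, so n ≥ 5.33.
First such tube: n = 6.

tube 6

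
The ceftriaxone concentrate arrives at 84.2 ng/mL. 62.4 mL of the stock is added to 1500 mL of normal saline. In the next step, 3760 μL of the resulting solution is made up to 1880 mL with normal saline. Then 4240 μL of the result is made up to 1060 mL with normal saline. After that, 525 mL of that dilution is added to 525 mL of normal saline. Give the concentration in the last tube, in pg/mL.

0.0135 pg/mL

Overall dilution factor = 25.04 × 500 × 250 × 2 = 6.26 × 10⁶.
84.2 ng/mL / 6.26 × 10⁶ = 1.35 × 10⁻⁵ ng/mL = 0.0135 pg/mL.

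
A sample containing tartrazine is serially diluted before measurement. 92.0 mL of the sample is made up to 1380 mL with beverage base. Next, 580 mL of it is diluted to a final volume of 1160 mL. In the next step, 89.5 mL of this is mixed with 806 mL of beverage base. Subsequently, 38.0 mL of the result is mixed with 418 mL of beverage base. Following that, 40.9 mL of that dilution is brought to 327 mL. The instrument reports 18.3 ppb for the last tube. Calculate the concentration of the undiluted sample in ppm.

Overall dilution factor = 15 × 2 × 10.01 × 12 × 7.995 = 2.88 × 10⁴.
Original = 18.3 ppb × 2.88 × 10⁴ = 5.27 × 10⁵ ppb = 527 ppm.

527 ppm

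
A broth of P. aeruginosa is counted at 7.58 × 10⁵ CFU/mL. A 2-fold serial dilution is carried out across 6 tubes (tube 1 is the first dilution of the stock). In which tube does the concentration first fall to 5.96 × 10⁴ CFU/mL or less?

tube 4

Tube n has concentration 7.58 × 10⁵ CFU/mL / 2ⁿ.
Need 2ⁿ ≥ 7.58 × 10⁵ CFU/mL / 5.96 × 10⁴ CFU/mL = 12.7, so n ≥ 3.67.
First such tube: n = 4.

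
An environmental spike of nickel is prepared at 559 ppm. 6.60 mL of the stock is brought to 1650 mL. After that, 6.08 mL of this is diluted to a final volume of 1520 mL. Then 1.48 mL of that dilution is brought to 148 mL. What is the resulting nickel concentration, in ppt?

89.4 ppt

Overall dilution factor = 250 × 250 × 100 = 6.25 × 10⁶.
559 ppm / 6.25 × 10⁶ = 8.94 × 10⁻⁵ ppm = 89.4 ppt.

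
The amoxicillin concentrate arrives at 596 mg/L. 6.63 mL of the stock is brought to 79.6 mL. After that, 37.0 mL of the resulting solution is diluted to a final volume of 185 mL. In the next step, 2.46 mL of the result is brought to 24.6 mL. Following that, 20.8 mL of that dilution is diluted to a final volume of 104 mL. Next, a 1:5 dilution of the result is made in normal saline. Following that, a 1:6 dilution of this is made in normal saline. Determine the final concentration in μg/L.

Overall dilution factor = 12.01 × 5 × 10 × 5 × 5 × 6 = 9.00 × 10⁴.
596 mg/L / 9.00 × 10⁴ = 6.62 × 10⁻³ mg/L = 6.62 μg/L.

6.62 μg/L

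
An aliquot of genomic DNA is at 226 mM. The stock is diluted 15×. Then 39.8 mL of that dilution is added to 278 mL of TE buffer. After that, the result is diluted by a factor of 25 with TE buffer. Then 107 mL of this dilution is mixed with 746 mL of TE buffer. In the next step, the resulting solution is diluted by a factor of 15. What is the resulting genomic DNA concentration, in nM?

Overall dilution factor = 15 × 7.985 × 25 × 7.972 × 15 = 3.58 × 10⁵.
226 mM / 3.58 × 10⁵ = 6.31 × 10⁻⁴ mM = 631 nM.

631 nM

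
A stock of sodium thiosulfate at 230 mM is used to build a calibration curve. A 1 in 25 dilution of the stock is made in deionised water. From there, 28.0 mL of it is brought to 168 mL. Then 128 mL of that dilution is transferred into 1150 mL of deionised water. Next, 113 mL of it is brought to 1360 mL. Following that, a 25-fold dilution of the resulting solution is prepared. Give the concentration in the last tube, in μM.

0.510 μM

Overall dilution factor = 25 × 6 × 9.984 × 12.04 × 25 = 4.51 × 10⁵.
230 mM / 4.51 × 10⁵ = 5.10 × 10⁻⁴ mM = 0.510 μM.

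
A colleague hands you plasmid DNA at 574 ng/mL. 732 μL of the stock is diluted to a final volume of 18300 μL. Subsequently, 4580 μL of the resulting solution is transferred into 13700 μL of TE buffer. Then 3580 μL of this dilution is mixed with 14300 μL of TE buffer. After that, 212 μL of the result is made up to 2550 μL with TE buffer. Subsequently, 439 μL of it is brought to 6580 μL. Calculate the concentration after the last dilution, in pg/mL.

Overall dilution factor = 25 × 3.991 × 4.994 × 12.03 × 14.99 = 8.98 × 10⁴.
574 ng/mL / 8.98 × 10⁴ = 6.39 × 10⁻³ ng/mL = 6.39 pg/mL.

6.39 pg/mL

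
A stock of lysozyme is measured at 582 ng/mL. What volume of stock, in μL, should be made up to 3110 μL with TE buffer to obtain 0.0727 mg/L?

388 μL

0.0727 mg/L = 72.7 ng/mL.
V₁ = C₂V₂/C₁ = 72.7 × 3110 / 582 = 388 μL.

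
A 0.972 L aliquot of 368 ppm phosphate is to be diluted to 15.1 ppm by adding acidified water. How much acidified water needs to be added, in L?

V₂ = C₁V₁/C₂ = 368 × 0.972 / 15.1 = 23.7 L.
Diluent to add = V₂ − V₁ = 23.7 − 0.972 = 22.7 L.

22.7 L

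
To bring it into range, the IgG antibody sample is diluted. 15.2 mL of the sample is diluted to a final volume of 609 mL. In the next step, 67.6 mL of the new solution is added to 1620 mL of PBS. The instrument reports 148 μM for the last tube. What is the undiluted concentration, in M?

0.148 M

Overall dilution factor = 40.07 × 24.96 = 1000.
Original = 148 μM × 1000 = 1.48 × 10⁵ μM = 0.148 M.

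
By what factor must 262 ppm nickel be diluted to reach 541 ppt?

4.84 × 10⁵

Factor = C₀/C_target = 262 ppm / 541 ppt = 4.84 × 10⁵.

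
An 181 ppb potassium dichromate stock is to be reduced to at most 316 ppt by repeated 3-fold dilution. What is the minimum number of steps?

Need 3ⁿ ≥ 573, so n ≥ log(573)/log(3) = 5.78.
Minimum whole steps: n = 6.

6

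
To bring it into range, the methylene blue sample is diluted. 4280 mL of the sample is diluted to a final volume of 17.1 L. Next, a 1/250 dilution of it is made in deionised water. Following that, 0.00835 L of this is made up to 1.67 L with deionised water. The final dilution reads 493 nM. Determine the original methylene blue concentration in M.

Overall dilution factor = 3.995 × 250 × 200 = 2.00 × 10⁵.
Original = 493 nM × 2.00 × 10⁵ = 9.85 × 10⁷ nM = 0.0985 M.

0.0985 M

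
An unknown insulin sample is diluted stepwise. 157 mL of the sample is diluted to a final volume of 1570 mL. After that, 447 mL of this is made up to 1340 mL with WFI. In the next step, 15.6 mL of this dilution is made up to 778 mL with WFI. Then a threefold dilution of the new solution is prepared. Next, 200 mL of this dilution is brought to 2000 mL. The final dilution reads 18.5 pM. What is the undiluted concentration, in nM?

830 nM

Overall dilution factor = 10 × 2.998 × 49.87 × 3 × 10 = 4.49 × 10⁴.
Original = 18.5 pM × 4.49 × 10⁴ = 8.30 × 10⁵ pM = 830 nM.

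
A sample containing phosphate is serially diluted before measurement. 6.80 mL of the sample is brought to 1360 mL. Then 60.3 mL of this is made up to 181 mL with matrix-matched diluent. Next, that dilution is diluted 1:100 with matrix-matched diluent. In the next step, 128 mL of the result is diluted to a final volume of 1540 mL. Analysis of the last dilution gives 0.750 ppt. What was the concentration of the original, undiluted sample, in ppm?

0.542 ppm

Overall dilution factor = 200 × 3.002 × 100 × 12.03 = 7.22 × 10⁵.
Original = 0.750 ppt × 7.22 × 10⁵ = 5.42 × 10⁵ ppt = 0.542 ppm.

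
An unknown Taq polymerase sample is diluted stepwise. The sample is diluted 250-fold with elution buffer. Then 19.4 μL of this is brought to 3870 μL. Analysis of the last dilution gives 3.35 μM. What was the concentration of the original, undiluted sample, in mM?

167 mM

Overall dilution factor = 250 × 199.5 = 4.99 × 10⁴.
Original = 3.35 μM × 4.99 × 10⁴ = 1.67 × 10⁵ μM = 167 mM.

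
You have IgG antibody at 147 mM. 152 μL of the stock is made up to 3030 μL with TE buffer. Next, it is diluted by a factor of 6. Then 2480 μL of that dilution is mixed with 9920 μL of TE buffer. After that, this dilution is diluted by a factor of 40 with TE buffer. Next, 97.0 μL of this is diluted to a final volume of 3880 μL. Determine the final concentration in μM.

0.154 μM

Overall dilution factor = 19.93 × 6 × 5 × 40 × 40 = 9.57 × 10⁵.
147 mM / 9.57 × 10⁵ = 1.54 × 10⁻⁴ mM = 0.154 μM.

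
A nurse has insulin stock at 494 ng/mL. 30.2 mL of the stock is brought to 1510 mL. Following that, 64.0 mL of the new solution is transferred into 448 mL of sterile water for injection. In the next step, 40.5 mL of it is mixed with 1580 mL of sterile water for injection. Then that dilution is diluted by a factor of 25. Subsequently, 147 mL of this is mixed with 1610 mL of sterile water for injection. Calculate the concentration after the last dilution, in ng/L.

0.103 ng/L

Overall dilution factor = 50 × 8 × 40.01 × 25 × 11.95 = 4.78 × 10⁶.
494 ng/mL / 4.78 × 10⁶ = 1.03 × 10⁻⁴ ng/mL = 0.103 ng/L.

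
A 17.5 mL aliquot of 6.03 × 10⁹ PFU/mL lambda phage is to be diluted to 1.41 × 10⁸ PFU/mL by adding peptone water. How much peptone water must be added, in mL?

V₂ = C₁V₁/C₂ = 6.03 × 10⁹ × 17.5 / 1.41 × 10⁸ = 748 mL.
Diluent to add = V₂ − V₁ = 748 − 17.5 = 731 mL.

731 mL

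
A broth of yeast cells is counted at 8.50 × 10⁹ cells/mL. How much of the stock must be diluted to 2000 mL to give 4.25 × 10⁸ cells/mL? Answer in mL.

100 mL

V₁ = C₂V₂/C₁ = 4.25 × 10⁸ × 2000 / 8.50 × 10⁹ = 100 mL.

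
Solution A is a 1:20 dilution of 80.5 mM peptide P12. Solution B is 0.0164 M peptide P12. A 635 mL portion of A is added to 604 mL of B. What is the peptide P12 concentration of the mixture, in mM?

10.1 mM

C_A = 80.5 mM / 20 = 4.02 mM.
C_B = 0.0164 M = 16.4 mM.
C_mix = (C_A·V_A + C_B·V_B)/(V_A + V_B) = (4.02×635 + 16.4×604) / 1239 = 10.1 mM.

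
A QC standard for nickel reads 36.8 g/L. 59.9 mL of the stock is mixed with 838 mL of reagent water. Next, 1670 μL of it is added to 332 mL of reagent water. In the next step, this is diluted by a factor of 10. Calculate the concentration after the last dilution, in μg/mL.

Overall dilution factor = 14.99 × 199.8 × 10 = 3.00 × 10⁴.
36.8 g/L / 3.00 × 10⁴ = 1.23 × 10⁻³ g/L = 1.23 μg/mL.

1.23 μg/mL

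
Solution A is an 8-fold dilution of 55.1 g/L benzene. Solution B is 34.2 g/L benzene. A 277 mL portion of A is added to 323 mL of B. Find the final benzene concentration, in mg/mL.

21.6 mg/mL

C_A = 55.1 g/L / 8 = 6.89 g/L.
C_mix = (C_A·V_A + C_B·V_B)/(V_A + V_B) = (6.89×277 + 34.2×323) / 600.0 = 21.6 g/L = 21.6 mg/mL.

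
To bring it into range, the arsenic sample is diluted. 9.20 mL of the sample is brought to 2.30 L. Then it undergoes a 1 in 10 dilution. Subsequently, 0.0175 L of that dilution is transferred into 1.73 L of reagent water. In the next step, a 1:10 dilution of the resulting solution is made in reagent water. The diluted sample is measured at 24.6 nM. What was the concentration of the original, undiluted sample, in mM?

61.4 mM

Overall dilution factor = 250 × 10 × 99.86 × 10 = 2.50 × 10⁶.
Original = 24.6 nM × 2.50 × 10⁶ = 6.14 × 10⁷ nM = 61.4 mM.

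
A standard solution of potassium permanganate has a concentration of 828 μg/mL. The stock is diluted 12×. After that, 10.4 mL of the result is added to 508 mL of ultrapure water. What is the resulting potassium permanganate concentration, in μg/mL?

Overall dilution factor = 12 × 49.85 = 598.
828 μg/mL / 598 = 1.38 μg/mL.

1.38 μg/mL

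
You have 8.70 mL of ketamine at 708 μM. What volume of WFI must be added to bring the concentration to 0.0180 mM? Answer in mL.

0.0180 mM = 18.0 μM.
V₂ = C₁V₁/C₂ = 708 × 8.70 / 18.0 = 342 mL.
Diluent to add = V₂ − V₁ = 342 − 8.70 = 334 mL.

334 mL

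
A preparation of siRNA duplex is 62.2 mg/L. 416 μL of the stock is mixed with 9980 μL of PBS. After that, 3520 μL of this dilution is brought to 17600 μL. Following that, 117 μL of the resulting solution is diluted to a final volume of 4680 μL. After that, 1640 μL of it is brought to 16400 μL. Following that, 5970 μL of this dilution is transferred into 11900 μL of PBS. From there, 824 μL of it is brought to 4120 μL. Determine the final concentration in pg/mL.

Overall dilution factor = 24.99 × 5 × 40 × 10 × 2.993 × 5 = 7.48 × 10⁵.
62.2 mg/L / 7.48 × 10⁵ = 8.32 × 10⁻⁵ mg/L = 83.2 pg/mL.

83.2 pg/mL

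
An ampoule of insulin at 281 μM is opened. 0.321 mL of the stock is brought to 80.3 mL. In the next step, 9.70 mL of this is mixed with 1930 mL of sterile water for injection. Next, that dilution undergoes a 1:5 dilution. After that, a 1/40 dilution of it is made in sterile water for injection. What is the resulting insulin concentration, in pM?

Overall dilution factor = 250.2 × 200.0 × 5 × 40 = 1.00 × 10⁷.
281 μM / 1.00 × 10⁷ = 2.81 × 10⁻⁵ μM = 28.1 pM.

28.1 pM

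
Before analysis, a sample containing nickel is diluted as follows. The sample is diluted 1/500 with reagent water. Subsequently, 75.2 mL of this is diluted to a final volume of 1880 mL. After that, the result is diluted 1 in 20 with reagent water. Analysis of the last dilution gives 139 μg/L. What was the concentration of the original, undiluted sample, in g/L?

Overall dilution factor = 500 × 25 × 20 = 2.50 × 10⁵.
Original = 139 μg/L × 2.50 × 10⁵ = 3.48 × 10⁷ μg/L = 34.8 g/L.

34.8 g/L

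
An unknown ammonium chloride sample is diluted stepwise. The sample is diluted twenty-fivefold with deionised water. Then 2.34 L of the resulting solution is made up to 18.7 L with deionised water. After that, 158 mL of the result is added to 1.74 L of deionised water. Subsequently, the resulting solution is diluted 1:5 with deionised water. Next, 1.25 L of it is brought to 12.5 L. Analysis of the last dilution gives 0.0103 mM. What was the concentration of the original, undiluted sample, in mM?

Overall dilution factor = 25 × 7.991 × 12.01 × 5 × 10 = 1.20 × 10⁵.
Original = 0.0103 mM × 1.20 × 10⁵ = 1236 mM.

1240 mM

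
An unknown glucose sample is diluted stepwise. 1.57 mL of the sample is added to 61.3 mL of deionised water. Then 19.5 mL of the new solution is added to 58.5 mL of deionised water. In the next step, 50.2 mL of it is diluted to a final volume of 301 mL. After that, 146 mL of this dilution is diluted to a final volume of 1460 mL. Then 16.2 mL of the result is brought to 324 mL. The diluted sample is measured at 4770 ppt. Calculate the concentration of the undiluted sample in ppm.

916 ppm

Overall dilution factor = 40.04 × 4 × 5.996 × 10 × 20 = 1.92 × 10⁵.
Original = 4770 ppt × 1.92 × 10⁵ = 9.16 × 10⁸ ppt = 916 ppm.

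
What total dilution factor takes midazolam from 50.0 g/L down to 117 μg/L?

Factor = C₀/C_target = 50.0 g/L / 117 μg/L = 4.27 × 10⁵.

4.27 × 10⁵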